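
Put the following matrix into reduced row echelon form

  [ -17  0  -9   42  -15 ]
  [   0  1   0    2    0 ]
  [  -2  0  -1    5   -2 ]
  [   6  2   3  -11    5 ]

R1 -> -1/17·R1
  [  1  0  9/17  -42/17  15/17 ]
  [  0  1     0       2      0 ]
  [ -2  0    -1       5     -2 ]
  [  6  2     3     -11      5 ]
R3 -> R3 + 2·R1
  [ 1  0  9/17  -42/17  15/17 ]
  [ 0  1     0       2      0 ]
  [ 0  0  1/17    1/17  -4/17 ]
  [ 6  2     3     -11      5 ]
R4 -> R4 − 6·R1
  [ 1  0   9/17  -42/17  15/17 ]
  [ 0  1      0       2      0 ]
  [ 0  0   1/17    1/17  -4/17 ]
  [ 0  2  -3/17   65/17  -5/17 ]
R4 -> R4 − 2·R2
  [ 1  0   9/17  -42/17  15/17 ]
  [ 0  1      0       2      0 ]
  [ 0  0   1/17    1/17  -4/17 ]
  [ 0  0  -3/17   -3/17  -5/17 ]
R3 -> 17·R3
  [ 1  0   9/17  -42/17  15/17 ]
  [ 0  1      0       2      0 ]
  [ 0  0      1       1     -4 ]
  [ 0  0  -3/17   -3/17  -5/17 ]
R4 -> R4 + 3/17·R3
  [ 1  0  9/17  -42/17  15/17 ]
  [ 0  1     0       2      0 ]
  [ 0  0     1       1     -4 ]
  [ 0  0     0       0     -1 ]
R4 -> -1·R4
  [ 1  0  9/17  -42/17  15/17 ]
  [ 0  1     0       2      0 ]
  [ 0  0     1       1     -4 ]
  [ 0  0     0       0      1 ]
R3 -> R3 + 4·R4
  [ 1  0  9/17  -42/17  15/17 ]
  [ 0  1     0       2      0 ]
  [ 0  0     1       1      0 ]
  [ 0  0     0       0      1 ]
R1 -> R1 − 15/17·R4
  [ 1  0  9/17  -42/17  0 ]
  [ 0  1     0       2  0 ]
  [ 0  0     1       1  0 ]
  [ 0  0     0       0  1 ]
R1 -> R1 − 9/17·R3
  [ 1  0  0  -3  0 ]
  [ 0  1  0   2  0 ]
  [ 0  0  1   1  0 ]
  [ 0  0  0   0  1 ]

[[1, 0, 0, -3, 0], [0, 1, 0, 2, 0], [0, 0, 1, 1, 0], [0, 0, 0, 0, 1]]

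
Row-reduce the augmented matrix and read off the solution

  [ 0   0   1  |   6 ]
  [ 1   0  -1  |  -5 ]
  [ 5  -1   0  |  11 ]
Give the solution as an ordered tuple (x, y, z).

(1, -6, 6)

R1 <=> R2
R3 ← R3 − 5·R1
R2 <=> R3
R2 ← -1·R2
R2 ← R2 + 5·R3
R1 ← R1 + R3
Reading off the last column: x = 1, y = -6, z = 6.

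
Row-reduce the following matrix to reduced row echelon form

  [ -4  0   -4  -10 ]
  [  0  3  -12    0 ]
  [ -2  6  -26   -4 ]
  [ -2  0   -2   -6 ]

R1 := -1/4·R1
  [  1  0    1  5/2 ]
  [  0  3  -12    0 ]
  [ -2  6  -26   -4 ]
  [ -2  0   -2   -6 ]
R3 := R3 + 2·R1
  [  1  0    1  5/2 ]
  [  0  3  -12    0 ]
  [  0  6  -24    1 ]
  [ -2  0   -2   -6 ]
R4 := R4 + 2·R1
  [ 1  0    1  5/2 ]
  [ 0  3  -12    0 ]
  [ 0  6  -24    1 ]
  [ 0  0    0   -1 ]
R2 := 1/3·R2
  [ 1  0    1  5/2 ]
  [ 0  1   -4    0 ]
  [ 0  6  -24    1 ]
  [ 0  0    0   -1 ]
R3 := R3 − 6·R2
  [ 1  0   1  5/2 ]
  [ 0  1  -4    0 ]
  [ 0  0   0    1 ]
  [ 0  0   0   -1 ]
R4 := R4 + R3
  [ 1  0   1  5/2 ]
  [ 0  1  -4    0 ]
  [ 0  0   0    1 ]
  [ 0  0   0    0 ]
R1 := R1 − 5/2·R3
  [ 1  0   1  0 ]
  [ 0  1  -4  0 ]
  [ 0  0   0  1 ]
  [ 0  0   0  0 ]

[[1, 0, 1, 0], [0, 1, -4, 0], [0, 0, 0, 1], [0, 0, 0, 0]]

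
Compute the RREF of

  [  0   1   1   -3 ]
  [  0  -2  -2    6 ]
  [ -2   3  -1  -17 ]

R1 ↔ R3
  [ -2   3  -1  -17 ]
  [  0  -2  -2    6 ]
  [  0   1   1   -3 ]
R1 ← -1/2·R1
  [ 1  -3/2  1/2  17/2 ]
  [ 0    -2   -2     6 ]
  [ 0     1    1    -3 ]
R2 ← -1/2·R2
  [ 1  -3/2  1/2  17/2 ]
  [ 0     1    1    -3 ]
  [ 0     1    1    -3 ]
R3 ← R3 − R2
  [ 1  -3/2  1/2  17/2 ]
  [ 0     1    1    -3 ]
  [ 0     0    0     0 ]
R1 ← R1 + 3/2·R2
  [ 1  0  2   4 ]
  [ 0  1  1  -3 ]
  [ 0  0  0   0 ]

[[1, 0, 2, 4], [0, 1, 1, -3], [0, 0, 0, 0]]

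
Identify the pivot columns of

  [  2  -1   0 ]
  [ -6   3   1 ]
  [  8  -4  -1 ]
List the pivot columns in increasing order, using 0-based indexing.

Multiply R1 by 1/2.
  [  1  -1/2   0 ]
  [ -6     3   1 ]
  [  8    -4  -1 ]
Add 6 times R1 to R2.
  [ 1  -1/2   0 ]
  [ 0     0   1 ]
  [ 8    -4  -1 ]
Subtract 8 times R1 from R3.
  [ 1  -1/2   0 ]
  [ 0     0   1 ]
  [ 0     0  -1 ]
Add R2 to R3.
  [ 1  -1/2  0 ]
  [ 0     0  1 ]
  [ 0     0  0 ]
Pivot columns are the columns containing a leading 1.

0, 2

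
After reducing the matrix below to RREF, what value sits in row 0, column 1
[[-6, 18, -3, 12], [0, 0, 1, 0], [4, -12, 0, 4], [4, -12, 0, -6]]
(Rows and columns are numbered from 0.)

-3

R1 → -1/6·R1
  [ 1   -3  1/2  -2 ]
  [ 0    0    1   0 ]
  [ 4  -12    0   4 ]
  [ 4  -12    0  -6 ]
R3 → R3 − 4·R1
  [ 1   -3  1/2  -2 ]
  [ 0    0    1   0 ]
  [ 0    0   -2  12 ]
  [ 4  -12    0  -6 ]
R4 → R4 − 4·R1
  [ 1  -3  1/2  -2 ]
  [ 0   0    1   0 ]
  [ 0   0   -2  12 ]
  [ 0   0   -2   2 ]
R3 → R3 + 2·R2
  [ 1  -3  1/2  -2 ]
  [ 0   0    1   0 ]
  [ 0   0    0  12 ]
  [ 0   0   -2   2 ]
R4 → R4 + 2·R2
  [ 1  -3  1/2  -2 ]
  [ 0   0    1   0 ]
  [ 0   0    0  12 ]
  [ 0   0    0   2 ]
R3 → 1/12·R3
  [ 1  -3  1/2  -2 ]
  [ 0   0    1   0 ]
  [ 0   0    0   1 ]
  [ 0   0    0   2 ]
R4 → R4 − 2·R3
  [ 1  -3  1/2  -2 ]
  [ 0   0    1   0 ]
  [ 0   0    0   1 ]
  [ 0   0    0   0 ]
R1 → R1 + 2·R3
  [ 1  -3  1/2  0 ]
  [ 0   0    1  0 ]
  [ 0   0    0  1 ]
  [ 0   0    0  0 ]
R1 → R1 − 1/2·R2
  [ 1  -3  0  0 ]
  [ 0   0  1  0 ]
  [ 0   0  0  1 ]
  [ 0   0  0  0 ]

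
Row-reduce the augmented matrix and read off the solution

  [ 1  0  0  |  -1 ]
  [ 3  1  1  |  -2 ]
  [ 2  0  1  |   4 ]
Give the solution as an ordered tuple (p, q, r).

R2 → R2 − 3·R1
  [ 1  0  0  |  -1 ]
  [ 0  1  1  |   1 ]
  [ 2  0  1  |   4 ]
R3 → R3 − 2·R1
  [ 1  0  0  |  -1 ]
  [ 0  1  1  |   1 ]
  [ 0  0  1  |   6 ]
R2 → R2 − R3
  [ 1  0  0  |  -1 ]
  [ 0  1  0  |  -5 ]
  [ 0  0  1  |   6 ]
Reading off the last column: p = -1, q = -5, r = 6.

(-1, -5, 6)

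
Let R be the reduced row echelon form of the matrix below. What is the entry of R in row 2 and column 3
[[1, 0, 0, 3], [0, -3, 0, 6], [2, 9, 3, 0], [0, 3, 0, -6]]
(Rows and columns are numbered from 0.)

ρ3 ← ρ3 − 2·ρ1
  [ 1   0  0   3 ]
  [ 0  -3  0   6 ]
  [ 0   9  3  -6 ]
  [ 0   3  0  -6 ]
ρ2 ← -1/3·ρ2
  [ 1  0  0   3 ]
  [ 0  1  0  -2 ]
  [ 0  9  3  -6 ]
  [ 0  3  0  -6 ]
ρ3 ← ρ3 − 9·ρ2
  [ 1  0  0   3 ]
  [ 0  1  0  -2 ]
  [ 0  0  3  12 ]
  [ 0  3  0  -6 ]
ρ4 ← ρ4 − 3·ρ2
  [ 1  0  0   3 ]
  [ 0  1  0  -2 ]
  [ 0  0  3  12 ]
  [ 0  0  0   0 ]
ρ3 ← 1/3·ρ3
  [ 1  0  0   3 ]
  [ 0  1  0  -2 ]
  [ 0  0  1   4 ]
  [ 0  0  0   0 ]

4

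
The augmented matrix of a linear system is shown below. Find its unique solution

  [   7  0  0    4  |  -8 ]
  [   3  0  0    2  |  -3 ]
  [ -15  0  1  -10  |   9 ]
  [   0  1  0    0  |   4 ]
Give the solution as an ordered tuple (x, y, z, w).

(-2, 4, -6, 3/2)

R1 → 1/7·R1
  [   1  0  0  4/7  |  -8/7 ]
  [   3  0  0    2  |    -3 ]
  [ -15  0  1  -10  |     9 ]
  [   0  1  0    0  |     4 ]
R2 → R2 − 3·R1
  [   1  0  0  4/7  |  -8/7 ]
  [   0  0  0  2/7  |   3/7 ]
  [ -15  0  1  -10  |     9 ]
  [   0  1  0    0  |     4 ]
R3 → R3 + 15·R1
  [ 1  0  0    4/7  |   -8/7 ]
  [ 0  0  0    2/7  |    3/7 ]
  [ 0  0  1  -10/7  |  -57/7 ]
  [ 0  1  0      0  |      4 ]
R2 ↔ R4
  [ 1  0  0    4/7  |   -8/7 ]
  [ 0  1  0      0  |      4 ]
  [ 0  0  1  -10/7  |  -57/7 ]
  [ 0  0  0    2/7  |    3/7 ]
R4 → 7/2·R4
  [ 1  0  0    4/7  |   -8/7 ]
  [ 0  1  0      0  |      4 ]
  [ 0  0  1  -10/7  |  -57/7 ]
  [ 0  0  0      1  |    3/2 ]
R3 → R3 + 10/7·R4
  [ 1  0  0  4/7  |  -8/7 ]
  [ 0  1  0    0  |     4 ]
  [ 0  0  1    0  |    -6 ]
  [ 0  0  0    1  |   3/2 ]
R1 → R1 − 4/7·R4
  [ 1  0  0  0  |   -2 ]
  [ 0  1  0  0  |    4 ]
  [ 0  0  1  0  |   -6 ]
  [ 0  0  0  1  |  3/2 ]
Reading off the last column: x = -2, y = 4, z = -6, w = 3/2.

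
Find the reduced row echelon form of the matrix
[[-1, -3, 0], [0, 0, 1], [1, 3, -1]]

[[1, 3, 0], [0, 0, 1], [0, 0, 0]]

Multiply R1 by -1.
  [ 1  3   0 ]
  [ 0  0   1 ]
  [ 1  3  -1 ]
Subtract R1 from R3.
  [ 1  3   0 ]
  [ 0  0   1 ]
  [ 0  0  -1 ]
Add R2 to R3.
  [ 1  3  0 ]
  [ 0  0  1 ]
  [ 0  0  0 ]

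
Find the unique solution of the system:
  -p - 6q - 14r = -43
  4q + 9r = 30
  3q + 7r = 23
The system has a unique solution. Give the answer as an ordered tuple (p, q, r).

Form the augmented matrix and row-reduce:
  [ -1  -6  -14  |  -43 ]
  [  0   4    9  |   30 ]
  [  0   3    7  |   23 ]
Multiply ρ1 by -1.
  [ 1  6  14  |  43 ]
  [ 0  4   9  |  30 ]
  [ 0  3   7  |  23 ]
Multiply ρ2 by 1/4.
  [ 1  6   14  |    43 ]
  [ 0  1  9/4  |  15/2 ]
  [ 0  3    7  |    23 ]
Subtract 3 times ρ2 from ρ3.
  [ 1  6   14  |    43 ]
  [ 0  1  9/4  |  15/2 ]
  [ 0  0  1/4  |   1/2 ]
Multiply ρ3 by 4.
  [ 1  6   14  |    43 ]
  [ 0  1  9/4  |  15/2 ]
  [ 0  0    1  |     2 ]
Subtract 9/4 times ρ3 from ρ2.
  [ 1  6  14  |  43 ]
  [ 0  1   0  |   3 ]
  [ 0  0   1  |   2 ]
Subtract 14 times ρ3 from ρ1.
  [ 1  6  0  |  15 ]
  [ 0  1  0  |   3 ]
  [ 0  0  1  |   2 ]
Subtract 6 times ρ2 from ρ1.
  [ 1  0  0  |  -3 ]
  [ 0  1  0  |   3 ]
  [ 0  0  1  |   2 ]
Reading off the last column: p = -3, q = 3, r = 2.

(-3, 3, 2)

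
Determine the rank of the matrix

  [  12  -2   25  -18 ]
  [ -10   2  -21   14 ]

r1 ← 1/12·r1
  [   1  -1/6  25/12  -3/2 ]
  [ -10     2    -21    14 ]
r2 ← r2 + 10·r1
  [ 1  -1/6  25/12  -3/2 ]
  [ 0   1/3   -1/6    -1 ]
r2 ← 3·r2
  [ 1  -1/6  25/12  -3/2 ]
  [ 0     1   -1/2    -3 ]
r1 ← r1 + 1/6·r2
  [ 1  0     2  -2 ]
  [ 0  1  -1/2  -3 ]
The reduced form has 2 nonzero rows.

rank = 2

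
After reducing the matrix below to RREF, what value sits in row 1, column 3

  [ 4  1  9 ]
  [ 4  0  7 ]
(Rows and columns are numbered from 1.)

Multiply R1 by 1/4.
  [ 1  1/4  9/4 ]
  [ 4    0    7 ]
Subtract 4 times R1 from R2.
  [ 1  1/4  9/4 ]
  [ 0   -1   -2 ]
Multiply R2 by -1.
  [ 1  1/4  9/4 ]
  [ 0    1    2 ]
Subtract 1/4 times R2 from R1.
  [ 1  0  7/4 ]
  [ 0  1    2 ]

7/4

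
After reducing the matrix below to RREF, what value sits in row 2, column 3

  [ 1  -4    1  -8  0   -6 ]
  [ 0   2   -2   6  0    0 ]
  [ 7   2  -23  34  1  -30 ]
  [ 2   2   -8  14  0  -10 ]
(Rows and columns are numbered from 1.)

R3 := R3 − 7·R1
  [ 1  -4    1  -8  0   -6 ]
  [ 0   2   -2   6  0    0 ]
  [ 0  30  -30  90  1   12 ]
  [ 2   2   -8  14  0  -10 ]
R4 := R4 − 2·R1
  [ 1  -4    1  -8  0  -6 ]
  [ 0   2   -2   6  0   0 ]
  [ 0  30  -30  90  1  12 ]
  [ 0  10  -10  30  0   2 ]
R2 := 1/2·R2
  [ 1  -4    1  -8  0  -6 ]
  [ 0   1   -1   3  0   0 ]
  [ 0  30  -30  90  1  12 ]
  [ 0  10  -10  30  0   2 ]
R3 := R3 − 30·R2
  [ 1  -4    1  -8  0  -6 ]
  [ 0   1   -1   3  0   0 ]
  [ 0   0    0   0  1  12 ]
  [ 0  10  -10  30  0   2 ]
R4 := R4 − 10·R2
  [ 1  -4   1  -8  0  -6 ]
  [ 0   1  -1   3  0   0 ]
  [ 0   0   0   0  1  12 ]
  [ 0   0   0   0  0   2 ]
R4 := 1/2·R4
  [ 1  -4   1  -8  0  -6 ]
  [ 0   1  -1   3  0   0 ]
  [ 0   0   0   0  1  12 ]
  [ 0   0   0   0  0   1 ]
R3 := R3 − 12·R4
  [ 1  -4   1  -8  0  -6 ]
  [ 0   1  -1   3  0   0 ]
  [ 0   0   0   0  1   0 ]
  [ 0   0   0   0  0   1 ]
R1 := R1 + 6·R4
  [ 1  -4   1  -8  0  0 ]
  [ 0   1  -1   3  0  0 ]
  [ 0   0   0   0  1  0 ]
  [ 0   0   0   0  0  1 ]
R1 := R1 + 4·R2
  [ 1  0  -3  4  0  0 ]
  [ 0  1  -1  3  0  0 ]
  [ 0  0   0  0  1  0 ]
  [ 0  0   0  0  0  1 ]

-1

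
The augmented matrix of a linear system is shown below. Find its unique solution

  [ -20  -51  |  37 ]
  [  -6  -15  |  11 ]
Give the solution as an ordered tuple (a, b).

ρ1 -> -1/20·ρ1
  [  1  51/20  |  -37/20 ]
  [ -6    -15  |      11 ]
ρ2 -> ρ2 + 6·ρ1
  [ 1  51/20  |  -37/20 ]
  [ 0   3/10  |   -1/10 ]
ρ2 -> 10/3·ρ2
  [ 1  51/20  |  -37/20 ]
  [ 0      1  |    -1/3 ]
ρ1 -> ρ1 − 51/20·ρ2
  [ 1  0  |    -1 ]
  [ 0  1  |  -1/3 ]
Reading off the last column: a = -1, b = -1/3.

(-1, -1/3)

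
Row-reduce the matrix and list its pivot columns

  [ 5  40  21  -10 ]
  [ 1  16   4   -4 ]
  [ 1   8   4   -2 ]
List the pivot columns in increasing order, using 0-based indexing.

Multiply r1 by 1/5.
  [ 1   8  21/5  -2 ]
  [ 1  16     4  -4 ]
  [ 1   8     4  -2 ]
Subtract r1 from r2.
  [ 1  8  21/5  -2 ]
  [ 0  8  -1/5  -2 ]
  [ 1  8     4  -2 ]
Subtract r1 from r3.
  [ 1  8  21/5  -2 ]
  [ 0  8  -1/5  -2 ]
  [ 0  0  -1/5   0 ]
Multiply r2 by 1/8.
  [ 1  8   21/5    -2 ]
  [ 0  1  -1/40  -1/4 ]
  [ 0  0   -1/5     0 ]
Multiply r3 by -5.
  [ 1  8   21/5    -2 ]
  [ 0  1  -1/40  -1/4 ]
  [ 0  0      1     0 ]
Add 1/40 times r3 to r2.
  [ 1  8  21/5    -2 ]
  [ 0  1     0  -1/4 ]
  [ 0  0     1     0 ]
Subtract 21/5 times r3 from r1.
  [ 1  8  0    -2 ]
  [ 0  1  0  -1/4 ]
  [ 0  0  1     0 ]
Subtract 8 times r2 from r1.
  [ 1  0  0     0 ]
  [ 0  1  0  -1/4 ]
  [ 0  0  1     0 ]
Pivot columns are the columns containing a leading 1.

0, 1, 2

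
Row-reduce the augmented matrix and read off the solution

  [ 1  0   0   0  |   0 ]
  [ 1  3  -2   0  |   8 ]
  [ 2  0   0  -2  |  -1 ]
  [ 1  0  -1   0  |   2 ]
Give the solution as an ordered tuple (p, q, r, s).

(0, 4/3, -2, 1/2)

Subtract ρ1 from ρ2.
Subtract 2 times ρ1 from ρ3.
Subtract ρ1 from ρ4.
Multiply ρ2 by 1/3.
Swap ρ3 and ρ4.
Multiply ρ3 by -1.
Multiply ρ4 by -1/2.
Add 2/3 times ρ3 to ρ2.
Reading off the last column: p = 0, q = 4/3, r = -2, s = 1/2.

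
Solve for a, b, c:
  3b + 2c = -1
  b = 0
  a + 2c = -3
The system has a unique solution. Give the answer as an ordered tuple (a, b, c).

(-2, 0, -1/2)

Form the augmented matrix and row-reduce:
  [ 0  3  2  |  -1 ]
  [ 0  1  0  |   0 ]
  [ 1  0  2  |  -3 ]
R1 <=> R3
  [ 1  0  2  |  -3 ]
  [ 0  1  0  |   0 ]
  [ 0  3  2  |  -1 ]
R3 -> R3 − 3·R2
  [ 1  0  2  |  -3 ]
  [ 0  1  0  |   0 ]
  [ 0  0  2  |  -1 ]
R3 -> 1/2·R3
  [ 1  0  2  |    -3 ]
  [ 0  1  0  |     0 ]
  [ 0  0  1  |  -1/2 ]
R1 -> R1 − 2·R3
  [ 1  0  0  |    -2 ]
  [ 0  1  0  |     0 ]
  [ 0  0  1  |  -1/2 ]
Reading off the last column: a = -2, b = 0, c = -1/2.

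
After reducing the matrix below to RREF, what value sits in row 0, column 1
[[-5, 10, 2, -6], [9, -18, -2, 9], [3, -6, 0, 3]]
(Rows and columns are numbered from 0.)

R1 -> -1/5·R1
  [ 1   -2  -2/5  6/5 ]
  [ 9  -18    -2    9 ]
  [ 3   -6     0    3 ]
R2 -> R2 − 9·R1
  [ 1  -2  -2/5   6/5 ]
  [ 0   0   8/5  -9/5 ]
  [ 3  -6     0     3 ]
R3 -> R3 − 3·R1
  [ 1  -2  -2/5   6/5 ]
  [ 0   0   8/5  -9/5 ]
  [ 0   0   6/5  -3/5 ]
R2 -> 5/8·R2
  [ 1  -2  -2/5   6/5 ]
  [ 0   0     1  -9/8 ]
  [ 0   0   6/5  -3/5 ]
R3 -> R3 − 6/5·R2
  [ 1  -2  -2/5   6/5 ]
  [ 0   0     1  -9/8 ]
  [ 0   0     0   3/4 ]
R3 -> 4/3·R3
  [ 1  -2  -2/5   6/5 ]
  [ 0   0     1  -9/8 ]
  [ 0   0     0     1 ]
R2 -> R2 + 9/8·R3
  [ 1  -2  -2/5  6/5 ]
  [ 0   0     1    0 ]
  [ 0   0     0    1 ]
R1 -> R1 − 6/5·R3
  [ 1  -2  -2/5  0 ]
  [ 0   0     1  0 ]
  [ 0   0     0  1 ]
R1 -> R1 + 2/5·R2
  [ 1  -2  0  0 ]
  [ 0   0  1  0 ]
  [ 0   0  0  1 ]

-2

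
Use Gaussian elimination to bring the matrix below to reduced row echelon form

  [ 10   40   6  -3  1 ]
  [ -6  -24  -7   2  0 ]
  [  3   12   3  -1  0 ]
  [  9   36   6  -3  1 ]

[[1, 4, 0, 0, 0], [0, 0, 1, 0, 0], [0, 0, 0, 1, 0], [0, 0, 0, 0, 1]]

Multiply ρ1 by 1/10.
  [  1    4  3/5  -3/10  1/10 ]
  [ -6  -24   -7      2     0 ]
  [  3   12    3     -1     0 ]
  [  9   36    6     -3     1 ]
Add 6 times ρ1 to ρ2.
  [ 1   4    3/5  -3/10  1/10 ]
  [ 0   0  -17/5    1/5   3/5 ]
  [ 3  12      3     -1     0 ]
  [ 9  36      6     -3     1 ]
Subtract 3 times ρ1 from ρ3.
  [ 1   4    3/5  -3/10   1/10 ]
  [ 0   0  -17/5    1/5    3/5 ]
  [ 0   0    6/5  -1/10  -3/10 ]
  [ 9  36      6     -3      1 ]
Subtract 9 times ρ1 from ρ4.
  [ 1  4    3/5  -3/10   1/10 ]
  [ 0  0  -17/5    1/5    3/5 ]
  [ 0  0    6/5  -1/10  -3/10 ]
  [ 0  0    3/5  -3/10   1/10 ]
Multiply ρ2 by -5/17.
  [ 1  4  3/5  -3/10   1/10 ]
  [ 0  0    1  -1/17  -3/17 ]
  [ 0  0  6/5  -1/10  -3/10 ]
  [ 0  0  3/5  -3/10   1/10 ]
Subtract 6/5 times ρ2 from ρ3.
  [ 1  4  3/5  -3/10   1/10 ]
  [ 0  0    1  -1/17  -3/17 ]
  [ 0  0    0  -1/34  -3/34 ]
  [ 0  0  3/5  -3/10   1/10 ]
Subtract 3/5 times ρ2 from ρ4.
  [ 1  4  3/5  -3/10   1/10 ]
  [ 0  0    1  -1/17  -3/17 ]
  [ 0  0    0  -1/34  -3/34 ]
  [ 0  0    0  -9/34   7/34 ]
Multiply ρ3 by -34.
  [ 1  4  3/5  -3/10   1/10 ]
  [ 0  0    1  -1/17  -3/17 ]
  [ 0  0    0      1      3 ]
  [ 0  0    0  -9/34   7/34 ]
Add 9/34 times ρ3 to ρ4.
  [ 1  4  3/5  -3/10   1/10 ]
  [ 0  0    1  -1/17  -3/17 ]
  [ 0  0    0      1      3 ]
  [ 0  0    0      0      1 ]
Subtract 3 times ρ4 from ρ3.
  [ 1  4  3/5  -3/10   1/10 ]
  [ 0  0    1  -1/17  -3/17 ]
  [ 0  0    0      1      0 ]
  [ 0  0    0      0      1 ]
Add 3/17 times ρ4 to ρ2.
  [ 1  4  3/5  -3/10  1/10 ]
  [ 0  0    1  -1/17     0 ]
  [ 0  0    0      1     0 ]
  [ 0  0    0      0     1 ]
Subtract 1/10 times ρ4 from ρ1.
  [ 1  4  3/5  -3/10  0 ]
  [ 0  0    1  -1/17  0 ]
  [ 0  0    0      1  0 ]
  [ 0  0    0      0  1 ]
Add 1/17 times ρ3 to ρ2.
  [ 1  4  3/5  -3/10  0 ]
  [ 0  0    1      0  0 ]
  [ 0  0    0      1  0 ]
  [ 0  0    0      0  1 ]
Add 3/10 times ρ3 to ρ1.
  [ 1  4  3/5  0  0 ]
  [ 0  0    1  0  0 ]
  [ 0  0    0  1  0 ]
  [ 0  0    0  0  1 ]
Subtract 3/5 times ρ2 from ρ1.
  [ 1  4  0  0  0 ]
  [ 0  0  1  0  0 ]
  [ 0  0  0  1  0 ]
  [ 0  0  0  0  1 ]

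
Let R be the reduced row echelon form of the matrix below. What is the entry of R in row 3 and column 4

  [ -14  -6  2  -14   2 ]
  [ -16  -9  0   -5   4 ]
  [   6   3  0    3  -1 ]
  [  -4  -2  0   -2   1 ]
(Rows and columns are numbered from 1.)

-2

Multiply R1 by -1/14.
  [   1  3/7  -1/7   1  -1/7 ]
  [ -16   -9     0  -5     4 ]
  [   6    3     0   3    -1 ]
  [  -4   -2     0  -2     1 ]
Add 16 times R1 to R2.
  [  1    3/7   -1/7   1  -1/7 ]
  [  0  -15/7  -16/7  11  12/7 ]
  [  6      3      0   3    -1 ]
  [ -4     -2      0  -2     1 ]
Subtract 6 times R1 from R3.
  [  1    3/7   -1/7   1  -1/7 ]
  [  0  -15/7  -16/7  11  12/7 ]
  [  0    3/7    6/7  -3  -1/7 ]
  [ -4     -2      0  -2     1 ]
Add 4 times R1 to R4.
  [ 1    3/7   -1/7   1  -1/7 ]
  [ 0  -15/7  -16/7  11  12/7 ]
  [ 0    3/7    6/7  -3  -1/7 ]
  [ 0   -2/7   -4/7   2   3/7 ]
Multiply R2 by -7/15.
  [ 1   3/7   -1/7       1  -1/7 ]
  [ 0     1  16/15  -77/15  -4/5 ]
  [ 0   3/7    6/7      -3  -1/7 ]
  [ 0  -2/7   -4/7       2   3/7 ]
Subtract 3/7 times R2 from R3.
  [ 1   3/7   -1/7       1  -1/7 ]
  [ 0     1  16/15  -77/15  -4/5 ]
  [ 0     0    2/5    -4/5   1/5 ]
  [ 0  -2/7   -4/7       2   3/7 ]
Add 2/7 times R2 to R4.
  [ 1  3/7   -1/7       1  -1/7 ]
  [ 0    1  16/15  -77/15  -4/5 ]
  [ 0    0    2/5    -4/5   1/5 ]
  [ 0    0  -4/15    8/15   1/5 ]
Multiply R3 by 5/2.
  [ 1  3/7   -1/7       1  -1/7 ]
  [ 0    1  16/15  -77/15  -4/5 ]
  [ 0    0      1      -2   1/2 ]
  [ 0    0  -4/15    8/15   1/5 ]
Add 4/15 times R3 to R4.
  [ 1  3/7   -1/7       1  -1/7 ]
  [ 0    1  16/15  -77/15  -4/5 ]
  [ 0    0      1      -2   1/2 ]
  [ 0    0      0       0   1/3 ]
Multiply R4 by 3.
  [ 1  3/7   -1/7       1  -1/7 ]
  [ 0    1  16/15  -77/15  -4/5 ]
  [ 0    0      1      -2   1/2 ]
  [ 0    0      0       0     1 ]
Subtract 1/2 times R4 from R3.
  [ 1  3/7   -1/7       1  -1/7 ]
  [ 0    1  16/15  -77/15  -4/5 ]
  [ 0    0      1      -2     0 ]
  [ 0    0      0       0     1 ]
Add 4/5 times R4 to R2.
  [ 1  3/7   -1/7       1  -1/7 ]
  [ 0    1  16/15  -77/15     0 ]
  [ 0    0      1      -2     0 ]
  [ 0    0      0       0     1 ]
Add 1/7 times R4 to R1.
  [ 1  3/7   -1/7       1  0 ]
  [ 0    1  16/15  -77/15  0 ]
  [ 0    0      1      -2  0 ]
  [ 0    0      0       0  1 ]
Subtract 16/15 times R3 from R2.
  [ 1  3/7  -1/7   1  0 ]
  [ 0    1     0  -3  0 ]
  [ 0    0     1  -2  0 ]
  [ 0    0     0   0  1 ]
Add 1/7 times R3 to R1.
  [ 1  3/7  0  5/7  0 ]
  [ 0    1  0   -3  0 ]
  [ 0    0  1   -2  0 ]
  [ 0    0  0    0  1 ]
Subtract 3/7 times R2 from R1.
  [ 1  0  0   2  0 ]
  [ 0  1  0  -3  0 ]
  [ 0  0  1  -2  0 ]
  [ 0  0  0   0  1 ]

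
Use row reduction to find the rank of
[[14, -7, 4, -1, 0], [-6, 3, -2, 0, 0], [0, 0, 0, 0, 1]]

rank = 3

Multiply ρ1 by 1/14.
  [  1  -1/2  2/7  -1/14  0 ]
  [ -6     3   -2      0  0 ]
  [  0     0    0      0  1 ]
Add 6 times ρ1 to ρ2.
  [ 1  -1/2   2/7  -1/14  0 ]
  [ 0     0  -2/7   -3/7  0 ]
  [ 0     0     0      0  1 ]
Multiply ρ2 by -7/2.
  [ 1  -1/2  2/7  -1/14  0 ]
  [ 0     0    1    3/2  0 ]
  [ 0     0    0      0  1 ]
Subtract 2/7 times ρ2 from ρ1.
  [ 1  -1/2  0  -1/2  0 ]
  [ 0     0  1   3/2  0 ]
  [ 0     0  0     0  1 ]
The reduced form has 3 nonzero rows.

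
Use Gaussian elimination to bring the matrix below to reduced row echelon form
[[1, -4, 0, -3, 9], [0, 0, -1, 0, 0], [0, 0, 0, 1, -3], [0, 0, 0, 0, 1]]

R2 ← -1·R2
  [ 1  -4  0  -3   9 ]
  [ 0   0  1   0   0 ]
  [ 0   0  0   1  -3 ]
  [ 0   0  0   0   1 ]
R3 ← R3 + 3·R4
  [ 1  -4  0  -3  9 ]
  [ 0   0  1   0  0 ]
  [ 0   0  0   1  0 ]
  [ 0   0  0   0  1 ]
R1 ← R1 − 9·R4
  [ 1  -4  0  -3  0 ]
  [ 0   0  1   0  0 ]
  [ 0   0  0   1  0 ]
  [ 0   0  0   0  1 ]
R1 ← R1 + 3·R3
  [ 1  -4  0  0  0 ]
  [ 0   0  1  0  0 ]
  [ 0   0  0  1  0 ]
  [ 0   0  0  0  1 ]

[[1, -4, 0, 0, 0], [0, 0, 1, 0, 0], [0, 0, 0, 1, 0], [0, 0, 0, 0, 1]]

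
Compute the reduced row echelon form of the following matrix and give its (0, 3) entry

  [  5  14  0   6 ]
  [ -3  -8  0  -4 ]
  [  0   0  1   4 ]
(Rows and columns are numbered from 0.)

4

ρ1 := 1/5·ρ1
  [  1  14/5  0  6/5 ]
  [ -3    -8  0   -4 ]
  [  0     0  1    4 ]
ρ2 := ρ2 + 3·ρ1
  [ 1  14/5  0   6/5 ]
  [ 0   2/5  0  -2/5 ]
  [ 0     0  1     4 ]
ρ2 := 5/2·ρ2
  [ 1  14/5  0  6/5 ]
  [ 0     1  0   -1 ]
  [ 0     0  1    4 ]
ρ1 := ρ1 − 14/5·ρ2
  [ 1  0  0   4 ]
  [ 0  1  0  -1 ]
  [ 0  0  1   4 ]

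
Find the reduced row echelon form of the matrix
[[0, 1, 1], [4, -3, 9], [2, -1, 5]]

R1 <-> R2
  [ 4  -3  9 ]
  [ 0   1  1 ]
  [ 2  -1  5 ]
R1 := 1/4·R1
  [ 1  -3/4  9/4 ]
  [ 0     1    1 ]
  [ 2    -1    5 ]
R3 := R3 − 2·R1
  [ 1  -3/4  9/4 ]
  [ 0     1    1 ]
  [ 0   1/2  1/2 ]
R3 := R3 − 1/2·R2
  [ 1  -3/4  9/4 ]
  [ 0     1    1 ]
  [ 0     0    0 ]
R1 := R1 + 3/4·R2
  [ 1  0  3 ]
  [ 0  1  1 ]
  [ 0  0  0 ]

[[1, 0, 3], [0, 1, 1], [0, 0, 0]]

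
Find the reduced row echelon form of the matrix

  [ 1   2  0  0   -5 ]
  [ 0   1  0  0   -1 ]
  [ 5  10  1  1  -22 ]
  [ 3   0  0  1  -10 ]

ρ3 -> ρ3 − 5·ρ1
ρ4 -> ρ4 − 3·ρ1
ρ4 -> ρ4 + 6·ρ2
ρ3 -> ρ3 − ρ4
ρ1 -> ρ1 − 2·ρ2

[[1, 0, 0, 0, -3], [0, 1, 0, 0, -1], [0, 0, 1, 0, 4], [0, 0, 0, 1, -1]]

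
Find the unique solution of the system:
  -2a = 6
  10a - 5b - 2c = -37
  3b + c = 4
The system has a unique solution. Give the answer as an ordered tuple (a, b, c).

Form the augmented matrix and row-reduce:
  [ -2   0   0  |    6 ]
  [ 10  -5  -2  |  -37 ]
  [  0   3   1  |    4 ]
ρ1 → -1/2·ρ1
ρ2 → ρ2 − 10·ρ1
ρ2 → -1/5·ρ2
ρ3 → ρ3 − 3·ρ2
ρ3 → -5·ρ3
ρ2 → ρ2 − 2/5·ρ3
Reading off the last column: a = -3, b = 1, c = 1.

(-3, 1, 1)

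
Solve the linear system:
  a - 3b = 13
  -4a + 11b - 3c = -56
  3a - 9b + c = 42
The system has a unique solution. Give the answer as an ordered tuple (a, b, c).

Form the augmented matrix and row-reduce:
  [  1  -3   0  |   13 ]
  [ -4  11  -3  |  -56 ]
  [  3  -9   1  |   42 ]
R2 → R2 + 4·R1
  [ 1  -3   0  |  13 ]
  [ 0  -1  -3  |  -4 ]
  [ 3  -9   1  |  42 ]
R3 → R3 − 3·R1
  [ 1  -3   0  |  13 ]
  [ 0  -1  -3  |  -4 ]
  [ 0   0   1  |   3 ]
R2 → -1·R2
  [ 1  -3  0  |  13 ]
  [ 0   1  3  |   4 ]
  [ 0   0  1  |   3 ]
R2 → R2 − 3·R3
  [ 1  -3  0  |  13 ]
  [ 0   1  0  |  -5 ]
  [ 0   0  1  |   3 ]
R1 → R1 + 3·R2
  [ 1  0  0  |  -2 ]
  [ 0  1  0  |  -5 ]
  [ 0  0  1  |   3 ]
Reading off the last column: a = -2, b = -5, c = 3.

(-2, -5, 3)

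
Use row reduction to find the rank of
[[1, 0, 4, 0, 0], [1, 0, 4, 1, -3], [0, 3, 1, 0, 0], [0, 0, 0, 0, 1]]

ρ2 → ρ2 − ρ1
ρ2 ↔ ρ3
ρ2 → 1/3·ρ2
ρ3 → ρ3 + 3·ρ4
The reduced form has 4 nonzero rows.

rank = 4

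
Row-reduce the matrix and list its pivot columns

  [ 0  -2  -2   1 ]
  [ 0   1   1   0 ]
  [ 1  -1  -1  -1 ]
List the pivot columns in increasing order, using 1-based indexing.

ρ1 ↔ ρ3
ρ3 ← ρ3 + 2·ρ2
ρ1 ← ρ1 + ρ3
ρ1 ← ρ1 + ρ2
Pivot columns are the columns containing a leading 1.

1, 2, 4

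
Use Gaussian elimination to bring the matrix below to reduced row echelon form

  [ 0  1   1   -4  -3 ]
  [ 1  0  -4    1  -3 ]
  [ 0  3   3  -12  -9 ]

r1 <=> r2
r3 ← r3 − 3·r2

[[1, 0, -4, 1, -3], [0, 1, 1, -4, -3], [0, 0, 0, 0, 0]]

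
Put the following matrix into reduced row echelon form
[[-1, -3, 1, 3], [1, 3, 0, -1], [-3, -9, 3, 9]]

ρ1 := -1·ρ1
  [  1   3  -1  -3 ]
  [  1   3   0  -1 ]
  [ -3  -9   3   9 ]
ρ2 := ρ2 − ρ1
  [  1   3  -1  -3 ]
  [  0   0   1   2 ]
  [ -3  -9   3   9 ]
ρ3 := ρ3 + 3·ρ1
  [ 1  3  -1  -3 ]
  [ 0  0   1   2 ]
  [ 0  0   0   0 ]
ρ1 := ρ1 + ρ2
  [ 1  3  0  -1 ]
  [ 0  0  1   2 ]
  [ 0  0  0   0 ]

[[1, 3, 0, -1], [0, 0, 1, 2], [0, 0, 0, 0]]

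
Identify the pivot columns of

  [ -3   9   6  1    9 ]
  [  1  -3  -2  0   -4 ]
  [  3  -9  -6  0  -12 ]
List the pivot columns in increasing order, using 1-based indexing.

1, 4

Multiply R1 by -1/3.
  [ 1  -3  -2  -1/3   -3 ]
  [ 1  -3  -2     0   -4 ]
  [ 3  -9  -6     0  -12 ]
Subtract R1 from R2.
  [ 1  -3  -2  -1/3   -3 ]
  [ 0   0   0   1/3   -1 ]
  [ 3  -9  -6     0  -12 ]
Subtract 3 times R1 from R3.
  [ 1  -3  -2  -1/3  -3 ]
  [ 0   0   0   1/3  -1 ]
  [ 0   0   0     1  -3 ]
Multiply R2 by 3.
  [ 1  -3  -2  -1/3  -3 ]
  [ 0   0   0     1  -3 ]
  [ 0   0   0     1  -3 ]
Subtract R2 from R3.
  [ 1  -3  -2  -1/3  -3 ]
  [ 0   0   0     1  -3 ]
  [ 0   0   0     0   0 ]
Add 1/3 times R2 to R1.
  [ 1  -3  -2  0  -4 ]
  [ 0   0   0  1  -3 ]
  [ 0   0   0  0   0 ]
Pivot columns are the columns containing a leading 1.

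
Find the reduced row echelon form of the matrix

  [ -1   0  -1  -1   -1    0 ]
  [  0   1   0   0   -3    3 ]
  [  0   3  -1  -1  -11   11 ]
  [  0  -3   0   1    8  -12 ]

r1 ← -1·r1
  [ 1   0   1   1    1    0 ]
  [ 0   1   0   0   -3    3 ]
  [ 0   3  -1  -1  -11   11 ]
  [ 0  -3   0   1    8  -12 ]
r3 ← r3 − 3·r2
  [ 1   0   1   1   1    0 ]
  [ 0   1   0   0  -3    3 ]
  [ 0   0  -1  -1  -2    2 ]
  [ 0  -3   0   1   8  -12 ]
r4 ← r4 + 3·r2
  [ 1  0   1   1   1   0 ]
  [ 0  1   0   0  -3   3 ]
  [ 0  0  -1  -1  -2   2 ]
  [ 0  0   0   1  -1  -3 ]
r3 ← -1·r3
  [ 1  0  1  1   1   0 ]
  [ 0  1  0  0  -3   3 ]
  [ 0  0  1  1   2  -2 ]
  [ 0  0  0  1  -1  -3 ]
r3 ← r3 − r4
  [ 1  0  1  1   1   0 ]
  [ 0  1  0  0  -3   3 ]
  [ 0  0  1  0   3   1 ]
  [ 0  0  0  1  -1  -3 ]
r1 ← r1 − r4
  [ 1  0  1  0   2   3 ]
  [ 0  1  0  0  -3   3 ]
  [ 0  0  1  0   3   1 ]
  [ 0  0  0  1  -1  -3 ]
r1 ← r1 − r3
  [ 1  0  0  0  -1   2 ]
  [ 0  1  0  0  -3   3 ]
  [ 0  0  1  0   3   1 ]
  [ 0  0  0  1  -1  -3 ]

[[1, 0, 0, 0, -1, 2], [0, 1, 0, 0, -3, 3], [0, 0, 1, 0, 3, 1], [0, 0, 0, 1, -1, -3]]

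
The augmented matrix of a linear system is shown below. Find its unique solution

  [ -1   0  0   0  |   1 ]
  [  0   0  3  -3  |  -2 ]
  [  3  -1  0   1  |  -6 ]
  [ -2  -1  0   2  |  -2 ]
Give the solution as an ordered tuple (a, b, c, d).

r1 := -1·r1
r3 := r3 − 3·r1
r4 := r4 + 2·r1
r2 <-> r3
r2 := -1·r2
r4 := r4 + r2
r3 := 1/3·r3
r3 := r3 + r4
r2 := r2 + r4
Reading off the last column: a = -1, b = 2, c = -5/3, d = -1.

(-1, 2, -5/3, -1)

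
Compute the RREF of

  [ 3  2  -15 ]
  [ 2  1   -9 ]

R1 := 1/3·R1
  [ 1  2/3  -5 ]
  [ 2    1  -9 ]
R2 := R2 − 2·R1
  [ 1   2/3  -5 ]
  [ 0  -1/3   1 ]
R2 := -3·R2
  [ 1  2/3  -5 ]
  [ 0    1  -3 ]
R1 := R1 − 2/3·R2
  [ 1  0  -3 ]
  [ 0  1  -3 ]

[[1, 0, -3], [0, 1, -3]]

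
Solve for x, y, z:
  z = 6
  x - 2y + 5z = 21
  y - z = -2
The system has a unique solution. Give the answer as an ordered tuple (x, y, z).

(-1, 4, 6)

Form the augmented matrix and row-reduce:
  [ 0   0   1  |   6 ]
  [ 1  -2   5  |  21 ]
  [ 0   1  -1  |  -2 ]
Swap ρ1 and ρ2.
  [ 1  -2   5  |  21 ]
  [ 0   0   1  |   6 ]
  [ 0   1  -1  |  -2 ]
Swap ρ2 and ρ3.
  [ 1  -2   5  |  21 ]
  [ 0   1  -1  |  -2 ]
  [ 0   0   1  |   6 ]
Add ρ3 to ρ2.
  [ 1  -2  5  |  21 ]
  [ 0   1  0  |   4 ]
  [ 0   0  1  |   6 ]
Subtract 5 times ρ3 from ρ1.
  [ 1  -2  0  |  -9 ]
  [ 0   1  0  |   4 ]
  [ 0   0  1  |   6 ]
Add 2 times ρ2 to ρ1.
  [ 1  0  0  |  -1 ]
  [ 0  1  0  |   4 ]
  [ 0  0  1  |   6 ]
Reading off the last column: x = -1, y = 4, z = 6.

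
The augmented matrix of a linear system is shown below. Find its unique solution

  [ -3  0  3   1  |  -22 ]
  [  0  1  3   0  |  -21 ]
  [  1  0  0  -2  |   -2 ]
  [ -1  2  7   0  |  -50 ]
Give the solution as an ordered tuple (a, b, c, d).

(2, -3, -6, 2)

R1 → -1/3·R1
  [  1  0  -1  -1/3  |  22/3 ]
  [  0  1   3     0  |   -21 ]
  [  1  0   0    -2  |    -2 ]
  [ -1  2   7     0  |   -50 ]
R3 → R3 − R1
  [  1  0  -1  -1/3  |   22/3 ]
  [  0  1   3     0  |    -21 ]
  [  0  0   1  -5/3  |  -28/3 ]
  [ -1  2   7     0  |    -50 ]
R4 → R4 + R1
  [ 1  0  -1  -1/3  |    22/3 ]
  [ 0  1   3     0  |     -21 ]
  [ 0  0   1  -5/3  |   -28/3 ]
  [ 0  2   6  -1/3  |  -128/3 ]
R4 → R4 − 2·R2
  [ 1  0  -1  -1/3  |   22/3 ]
  [ 0  1   3     0  |    -21 ]
  [ 0  0   1  -5/3  |  -28/3 ]
  [ 0  0   0  -1/3  |   -2/3 ]
R4 → -3·R4
  [ 1  0  -1  -1/3  |   22/3 ]
  [ 0  1   3     0  |    -21 ]
  [ 0  0   1  -5/3  |  -28/3 ]
  [ 0  0   0     1  |      2 ]
R3 → R3 + 5/3·R4
  [ 1  0  -1  -1/3  |  22/3 ]
  [ 0  1   3     0  |   -21 ]
  [ 0  0   1     0  |    -6 ]
  [ 0  0   0     1  |     2 ]
R1 → R1 + 1/3·R4
  [ 1  0  -1  0  |    8 ]
  [ 0  1   3  0  |  -21 ]
  [ 0  0   1  0  |   -6 ]
  [ 0  0   0  1  |    2 ]
R2 → R2 − 3·R3
  [ 1  0  -1  0  |   8 ]
  [ 0  1   0  0  |  -3 ]
  [ 0  0   1  0  |  -6 ]
  [ 0  0   0  1  |   2 ]
R1 → R1 + R3
  [ 1  0  0  0  |   2 ]
  [ 0  1  0  0  |  -3 ]
  [ 0  0  1  0  |  -6 ]
  [ 0  0  0  1  |   2 ]
Reading off the last column: a = 2, b = -3, c = -6, d = 2.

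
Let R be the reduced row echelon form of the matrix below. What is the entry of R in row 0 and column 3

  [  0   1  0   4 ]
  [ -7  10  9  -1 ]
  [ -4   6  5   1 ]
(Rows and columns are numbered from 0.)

R1 <=> R2
  [ -7  10  9  -1 ]
  [  0   1  0   4 ]
  [ -4   6  5   1 ]
R1 := -1/7·R1
  [  1  -10/7  -9/7  1/7 ]
  [  0      1     0    4 ]
  [ -4      6     5    1 ]
R3 := R3 + 4·R1
  [ 1  -10/7  -9/7   1/7 ]
  [ 0      1     0     4 ]
  [ 0    2/7  -1/7  11/7 ]
R3 := R3 − 2/7·R2
  [ 1  -10/7  -9/7  1/7 ]
  [ 0      1     0    4 ]
  [ 0      0  -1/7  3/7 ]
R3 := -7·R3
  [ 1  -10/7  -9/7  1/7 ]
  [ 0      1     0    4 ]
  [ 0      0     1   -3 ]
R1 := R1 + 9/7·R3
  [ 1  -10/7  0  -26/7 ]
  [ 0      1  0      4 ]
  [ 0      0  1     -3 ]
R1 := R1 + 10/7·R2
  [ 1  0  0   2 ]
  [ 0  1  0   4 ]
  [ 0  0  1  -3 ]

2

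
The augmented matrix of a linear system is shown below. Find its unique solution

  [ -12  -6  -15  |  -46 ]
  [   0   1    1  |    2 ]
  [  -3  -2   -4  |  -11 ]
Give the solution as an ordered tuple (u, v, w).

r1 → -1/12·r1
  [  1  1/2  5/4  |  23/6 ]
  [  0    1    1  |     2 ]
  [ -3   -2   -4  |   -11 ]
r3 → r3 + 3·r1
  [ 1   1/2   5/4  |  23/6 ]
  [ 0     1     1  |     2 ]
  [ 0  -1/2  -1/4  |   1/2 ]
r3 → r3 + 1/2·r2
  [ 1  1/2  5/4  |  23/6 ]
  [ 0    1    1  |     2 ]
  [ 0    0  1/4  |   3/2 ]
r3 → 4·r3
  [ 1  1/2  5/4  |  23/6 ]
  [ 0    1    1  |     2 ]
  [ 0    0    1  |     6 ]
r2 → r2 − r3
  [ 1  1/2  5/4  |  23/6 ]
  [ 0    1    0  |    -4 ]
  [ 0    0    1  |     6 ]
r1 → r1 − 5/4·r3
  [ 1  1/2  0  |  -11/3 ]
  [ 0    1  0  |     -4 ]
  [ 0    0  1  |      6 ]
r1 → r1 − 1/2·r2
  [ 1  0  0  |  -5/3 ]
  [ 0  1  0  |    -4 ]
  [ 0  0  1  |     6 ]
Reading off the last column: u = -5/3, v = -4, w = 6.

(-5/3, -4, 6)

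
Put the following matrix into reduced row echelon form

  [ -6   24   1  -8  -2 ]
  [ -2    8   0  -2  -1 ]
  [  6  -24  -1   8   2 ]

[[1, -4, 0, 1, 1/2], [0, 0, 1, -2, 1], [0, 0, 0, 0, 0]]

Multiply R1 by -1/6.
  [  1   -4  -1/6  4/3  1/3 ]
  [ -2    8     0   -2   -1 ]
  [  6  -24    -1    8    2 ]
Add 2 times R1 to R2.
  [ 1   -4  -1/6  4/3   1/3 ]
  [ 0    0  -1/3  2/3  -1/3 ]
  [ 6  -24    -1    8     2 ]
Subtract 6 times R1 from R3.
  [ 1  -4  -1/6  4/3   1/3 ]
  [ 0   0  -1/3  2/3  -1/3 ]
  [ 0   0     0    0     0 ]
Multiply R2 by -3.
  [ 1  -4  -1/6  4/3  1/3 ]
  [ 0   0     1   -2    1 ]
  [ 0   0     0    0    0 ]
Add 1/6 times R2 to R1.
  [ 1  -4  0   1  1/2 ]
  [ 0   0  1  -2    1 ]
  [ 0   0  0   0    0 ]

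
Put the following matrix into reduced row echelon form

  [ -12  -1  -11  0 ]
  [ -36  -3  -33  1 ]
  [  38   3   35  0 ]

R1 := -1/12·R1
  [   1  1/12  11/12  0 ]
  [ -36    -3    -33  1 ]
  [  38     3     35  0 ]
R2 := R2 + 36·R1
  [  1  1/12  11/12  0 ]
  [  0     0      0  1 ]
  [ 38     3     35  0 ]
R3 := R3 − 38·R1
  [ 1  1/12  11/12  0 ]
  [ 0     0      0  1 ]
  [ 0  -1/6    1/6  0 ]
R2 <-> R3
  [ 1  1/12  11/12  0 ]
  [ 0  -1/6    1/6  0 ]
  [ 0     0      0  1 ]
R2 := -6·R2
  [ 1  1/12  11/12  0 ]
  [ 0     1     -1  0 ]
  [ 0     0      0  1 ]
R1 := R1 − 1/12·R2
  [ 1  0   1  0 ]
  [ 0  1  -1  0 ]
  [ 0  0   0  1 ]

[[1, 0, 1, 0], [0, 1, -1, 0], [0, 0, 0, 1]]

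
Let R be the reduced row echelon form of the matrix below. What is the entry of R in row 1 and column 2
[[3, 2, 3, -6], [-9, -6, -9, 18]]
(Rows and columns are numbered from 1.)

2/3

r1 := 1/3·r1
  [  1  2/3   1  -2 ]
  [ -9   -6  -9  18 ]
r2 := r2 + 9·r1
  [ 1  2/3  1  -2 ]
  [ 0    0  0   0 ]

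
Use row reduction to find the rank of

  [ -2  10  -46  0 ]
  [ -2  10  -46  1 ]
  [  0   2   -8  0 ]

Multiply R1 by -1/2.
  [  1  -5   23  0 ]
  [ -2  10  -46  1 ]
  [  0   2   -8  0 ]
Add 2 times R1 to R2.
  [ 1  -5  23  0 ]
  [ 0   0   0  1 ]
  [ 0   2  -8  0 ]
Swap R2 and R3.
  [ 1  -5  23  0 ]
  [ 0   2  -8  0 ]
  [ 0   0   0  1 ]
Multiply R2 by 1/2.
  [ 1  -5  23  0 ]
  [ 0   1  -4  0 ]
  [ 0   0   0  1 ]
Add 5 times R2 to R1.
  [ 1  0   3  0 ]
  [ 0  1  -4  0 ]
  [ 0  0   0  1 ]
The reduced form has 3 nonzero rows.

rank = 3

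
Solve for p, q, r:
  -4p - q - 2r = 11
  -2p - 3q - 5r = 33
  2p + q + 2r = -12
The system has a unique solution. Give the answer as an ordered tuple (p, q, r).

Form the augmented matrix and row-reduce:
  [ -4  -1  -2  |   11 ]
  [ -2  -3  -5  |   33 ]
  [  2   1   2  |  -12 ]
R1 → -1/4·R1
R2 → R2 + 2·R1
R3 → R3 − 2·R1
R2 → -2/5·R2
R3 → R3 − 1/2·R2
R3 → 5·R3
R2 → R2 − 8/5·R3
R1 → R1 − 1/2·R3
R1 → R1 − 1/4·R2
Reading off the last column: p = 1/2, q = -3, r = -5.

(1/2, -3, -5)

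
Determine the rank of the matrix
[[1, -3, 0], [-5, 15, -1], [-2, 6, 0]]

ρ2 -> ρ2 + 5·ρ1
ρ3 -> ρ3 + 2·ρ1
ρ2 -> -1·ρ2
The reduced form has 2 nonzero rows.

rank = 2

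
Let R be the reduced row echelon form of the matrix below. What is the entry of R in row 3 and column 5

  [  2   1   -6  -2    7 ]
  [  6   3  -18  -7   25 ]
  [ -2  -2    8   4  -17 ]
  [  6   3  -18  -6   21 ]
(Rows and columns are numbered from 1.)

-4

R1 -> 1/2·R1
  [  1  1/2   -3  -1  7/2 ]
  [  6    3  -18  -7   25 ]
  [ -2   -2    8   4  -17 ]
  [  6    3  -18  -6   21 ]
R2 -> R2 − 6·R1
  [  1  1/2   -3  -1  7/2 ]
  [  0    0    0  -1    4 ]
  [ -2   -2    8   4  -17 ]
  [  6    3  -18  -6   21 ]
R3 -> R3 + 2·R1
  [ 1  1/2   -3  -1  7/2 ]
  [ 0    0    0  -1    4 ]
  [ 0   -1    2   2  -10 ]
  [ 6    3  -18  -6   21 ]
R4 -> R4 − 6·R1
  [ 1  1/2  -3  -1  7/2 ]
  [ 0    0   0  -1    4 ]
  [ 0   -1   2   2  -10 ]
  [ 0    0   0   0    0 ]
R2 ↔ R3
  [ 1  1/2  -3  -1  7/2 ]
  [ 0   -1   2   2  -10 ]
  [ 0    0   0  -1    4 ]
  [ 0    0   0   0    0 ]
R2 -> -1·R2
  [ 1  1/2  -3  -1  7/2 ]
  [ 0    1  -2  -2   10 ]
  [ 0    0   0  -1    4 ]
  [ 0    0   0   0    0 ]
R3 -> -1·R3
  [ 1  1/2  -3  -1  7/2 ]
  [ 0    1  -2  -2   10 ]
  [ 0    0   0   1   -4 ]
  [ 0    0   0   0    0 ]
R2 -> R2 + 2·R3
  [ 1  1/2  -3  -1  7/2 ]
  [ 0    1  -2   0    2 ]
  [ 0    0   0   1   -4 ]
  [ 0    0   0   0    0 ]
R1 -> R1 + R3
  [ 1  1/2  -3  0  -1/2 ]
  [ 0    1  -2  0     2 ]
  [ 0    0   0  1    -4 ]
  [ 0    0   0  0     0 ]
R1 -> R1 − 1/2·R2
  [ 1  0  -2  0  -3/2 ]
  [ 0  1  -2  0     2 ]
  [ 0  0   0  1    -4 ]
  [ 0  0   0  0     0 ]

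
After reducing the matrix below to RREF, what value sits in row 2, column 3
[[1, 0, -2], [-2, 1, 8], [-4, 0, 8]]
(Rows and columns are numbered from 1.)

4

Add 2 times R1 to R2.
Add 4 times R1 to R3.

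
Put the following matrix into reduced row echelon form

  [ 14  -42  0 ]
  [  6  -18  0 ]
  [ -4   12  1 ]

R1 → 1/14·R1
R2 → R2 − 6·R1
R3 → R3 + 4·R1
R2 <-> R3

[[1, -3, 0], [0, 0, 1], [0, 0, 0]]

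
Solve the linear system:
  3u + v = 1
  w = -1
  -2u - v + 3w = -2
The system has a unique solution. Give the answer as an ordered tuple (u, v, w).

(2, -5, -1)

Form the augmented matrix and row-reduce:
  [  3   1  0  |   1 ]
  [  0   0  1  |  -1 ]
  [ -2  -1  3  |  -2 ]
Multiply ρ1 by 1/3.
  [  1  1/3  0  |  1/3 ]
  [  0    0  1  |   -1 ]
  [ -2   -1  3  |   -2 ]
Add 2 times ρ1 to ρ3.
  [ 1   1/3  0  |   1/3 ]
  [ 0     0  1  |    -1 ]
  [ 0  -1/3  3  |  -4/3 ]
Swap ρ2 and ρ3.
  [ 1   1/3  0  |   1/3 ]
  [ 0  -1/3  3  |  -4/3 ]
  [ 0     0  1  |    -1 ]
Multiply ρ2 by -3.
  [ 1  1/3   0  |  1/3 ]
  [ 0    1  -9  |    4 ]
  [ 0    0   1  |   -1 ]
Add 9 times ρ3 to ρ2.
  [ 1  1/3  0  |  1/3 ]
  [ 0    1  0  |   -5 ]
  [ 0    0  1  |   -1 ]
Subtract 1/3 times ρ2 from ρ1.
  [ 1  0  0  |   2 ]
  [ 0  1  0  |  -5 ]
  [ 0  0  1  |  -1 ]
Reading off the last column: u = 2, v = -5, w = -1.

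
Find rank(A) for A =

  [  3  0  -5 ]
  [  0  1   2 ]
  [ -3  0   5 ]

R1 ← 1/3·R1
  [  1  0  -5/3 ]
  [  0  1     2 ]
  [ -3  0     5 ]
R3 ← R3 + 3·R1
  [ 1  0  -5/3 ]
  [ 0  1     2 ]
  [ 0  0     0 ]
The reduced form has 2 nonzero rows.

rank = 2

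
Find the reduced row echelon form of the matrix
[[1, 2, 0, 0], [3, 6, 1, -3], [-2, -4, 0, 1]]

[[1, 2, 0, 0], [0, 0, 1, 0], [0, 0, 0, 1]]

R2 ← R2 − 3·R1
  [  1   2  0   0 ]
  [  0   0  1  -3 ]
  [ -2  -4  0   1 ]
R3 ← R3 + 2·R1
  [ 1  2  0   0 ]
  [ 0  0  1  -3 ]
  [ 0  0  0   1 ]
R2 ← R2 + 3·R3
  [ 1  2  0  0 ]
  [ 0  0  1  0 ]
  [ 0  0  0  1 ]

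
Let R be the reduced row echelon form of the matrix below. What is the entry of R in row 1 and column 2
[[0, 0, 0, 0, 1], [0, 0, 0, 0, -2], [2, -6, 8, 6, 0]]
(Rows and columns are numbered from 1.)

Swap ρ1 and ρ3.
Multiply ρ1 by 1/2.
Multiply ρ2 by -1/2.
Subtract ρ2 from ρ3.

-3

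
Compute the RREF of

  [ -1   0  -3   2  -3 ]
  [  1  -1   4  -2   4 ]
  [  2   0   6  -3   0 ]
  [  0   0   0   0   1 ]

[[1, 0, 3, 0, 0], [0, 1, -1, 0, 0], [0, 0, 0, 1, 0], [0, 0, 0, 0, 1]]

R1 -> -1·R1
R2 -> R2 − R1
R3 -> R3 − 2·R1
R2 -> -1·R2
R3 -> R3 + 6·R4
R2 -> R2 + R4
R1 -> R1 − 3·R4
R1 -> R1 + 2·R3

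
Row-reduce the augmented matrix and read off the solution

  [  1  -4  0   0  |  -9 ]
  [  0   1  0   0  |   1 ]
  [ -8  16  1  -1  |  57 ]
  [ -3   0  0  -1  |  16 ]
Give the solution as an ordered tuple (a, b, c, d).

(-5, 1, 0, -1)

R3 ← R3 + 8·R1
  [  1   -4  0   0  |   -9 ]
  [  0    1  0   0  |    1 ]
  [  0  -16  1  -1  |  -15 ]
  [ -3    0  0  -1  |   16 ]
R4 ← R4 + 3·R1
  [ 1   -4  0   0  |   -9 ]
  [ 0    1  0   0  |    1 ]
  [ 0  -16  1  -1  |  -15 ]
  [ 0  -12  0  -1  |  -11 ]
R3 ← R3 + 16·R2
  [ 1   -4  0   0  |   -9 ]
  [ 0    1  0   0  |    1 ]
  [ 0    0  1  -1  |    1 ]
  [ 0  -12  0  -1  |  -11 ]
R4 ← R4 + 12·R2
  [ 1  -4  0   0  |  -9 ]
  [ 0   1  0   0  |   1 ]
  [ 0   0  1  -1  |   1 ]
  [ 0   0  0  -1  |   1 ]
R4 ← -1·R4
  [ 1  -4  0   0  |  -9 ]
  [ 0   1  0   0  |   1 ]
  [ 0   0  1  -1  |   1 ]
  [ 0   0  0   1  |  -1 ]
R3 ← R3 + R4
  [ 1  -4  0  0  |  -9 ]
  [ 0   1  0  0  |   1 ]
  [ 0   0  1  0  |   0 ]
  [ 0   0  0  1  |  -1 ]
R1 ← R1 + 4·R2
  [ 1  0  0  0  |  -5 ]
  [ 0  1  0  0  |   1 ]
  [ 0  0  1  0  |   0 ]
  [ 0  0  0  1  |  -1 ]
Reading off the last column: a = -5, b = 1, c = 0, d = -1.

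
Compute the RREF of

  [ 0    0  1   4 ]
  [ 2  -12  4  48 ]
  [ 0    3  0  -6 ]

R1 <-> R2
R1 -> 1/2·R1
R2 <-> R3
R2 -> 1/3·R2
R1 -> R1 − 2·R3
R1 -> R1 + 6·R2

[[1, 0, 0, 4], [0, 1, 0, -2], [0, 0, 1, 4]]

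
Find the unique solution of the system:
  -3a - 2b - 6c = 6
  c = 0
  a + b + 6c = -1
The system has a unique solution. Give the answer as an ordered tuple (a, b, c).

Form the augmented matrix and row-reduce:
  [ -3  -2  -6  |   6 ]
  [  0   0   1  |   0 ]
  [  1   1   6  |  -1 ]
R1 := -1/3·R1
R3 := R3 − R1
R2 ↔ R3
R2 := 3·R2
R2 := R2 − 12·R3
R1 := R1 − 2·R3
R1 := R1 − 2/3·R2
Reading off the last column: a = -4, b = 3, c = 0.

(-4, 3, 0)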